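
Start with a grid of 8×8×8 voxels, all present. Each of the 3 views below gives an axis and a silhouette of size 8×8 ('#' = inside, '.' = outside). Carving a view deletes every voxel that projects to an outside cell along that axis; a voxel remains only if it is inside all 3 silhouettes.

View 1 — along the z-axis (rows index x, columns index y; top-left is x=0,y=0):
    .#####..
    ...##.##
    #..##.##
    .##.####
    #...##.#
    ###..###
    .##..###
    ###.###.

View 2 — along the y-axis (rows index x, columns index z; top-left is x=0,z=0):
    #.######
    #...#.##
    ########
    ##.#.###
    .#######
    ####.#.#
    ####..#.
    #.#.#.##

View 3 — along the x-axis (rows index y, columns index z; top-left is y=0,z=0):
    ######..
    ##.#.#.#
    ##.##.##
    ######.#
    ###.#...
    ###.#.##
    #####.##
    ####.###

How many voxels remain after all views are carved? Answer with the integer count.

initial block: 8^3 = 512
V1 z: intersect with XY mask (41 set) -- 328 left
V2 y: intersect with XZ mask (48 set) -- 246 left
V3 x: intersect with YZ mask (48 set) -- 184 left

184 voxels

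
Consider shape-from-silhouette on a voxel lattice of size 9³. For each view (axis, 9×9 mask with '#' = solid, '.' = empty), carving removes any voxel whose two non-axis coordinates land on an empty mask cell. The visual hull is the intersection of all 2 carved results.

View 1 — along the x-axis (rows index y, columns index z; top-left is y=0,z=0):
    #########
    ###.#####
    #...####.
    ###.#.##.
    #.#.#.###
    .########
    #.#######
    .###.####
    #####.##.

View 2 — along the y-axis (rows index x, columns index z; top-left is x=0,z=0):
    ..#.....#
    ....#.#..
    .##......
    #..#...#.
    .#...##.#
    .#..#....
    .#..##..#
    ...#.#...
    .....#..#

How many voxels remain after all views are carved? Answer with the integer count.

before carving: 729 voxels (9×9×9)
V1 x: intersect with YZ mask (64 set) -- 576 left
V2 y: intersect with XZ mask (23 set) -- 156 left

|visual hull| = 156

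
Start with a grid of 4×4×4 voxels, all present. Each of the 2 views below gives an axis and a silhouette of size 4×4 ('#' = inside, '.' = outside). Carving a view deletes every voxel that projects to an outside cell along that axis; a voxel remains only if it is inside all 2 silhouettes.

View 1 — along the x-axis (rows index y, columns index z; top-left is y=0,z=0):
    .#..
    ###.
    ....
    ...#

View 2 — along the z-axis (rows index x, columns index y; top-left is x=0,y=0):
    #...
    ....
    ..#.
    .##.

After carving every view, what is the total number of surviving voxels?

remaining voxels: 4

start: 4×4×4 = 64 voxels
carve view 1 (along x, YZ-mask fill 5/16): 20 voxels remain
carve view 2 (along z, XY-mask fill 4/16): 4 voxels remain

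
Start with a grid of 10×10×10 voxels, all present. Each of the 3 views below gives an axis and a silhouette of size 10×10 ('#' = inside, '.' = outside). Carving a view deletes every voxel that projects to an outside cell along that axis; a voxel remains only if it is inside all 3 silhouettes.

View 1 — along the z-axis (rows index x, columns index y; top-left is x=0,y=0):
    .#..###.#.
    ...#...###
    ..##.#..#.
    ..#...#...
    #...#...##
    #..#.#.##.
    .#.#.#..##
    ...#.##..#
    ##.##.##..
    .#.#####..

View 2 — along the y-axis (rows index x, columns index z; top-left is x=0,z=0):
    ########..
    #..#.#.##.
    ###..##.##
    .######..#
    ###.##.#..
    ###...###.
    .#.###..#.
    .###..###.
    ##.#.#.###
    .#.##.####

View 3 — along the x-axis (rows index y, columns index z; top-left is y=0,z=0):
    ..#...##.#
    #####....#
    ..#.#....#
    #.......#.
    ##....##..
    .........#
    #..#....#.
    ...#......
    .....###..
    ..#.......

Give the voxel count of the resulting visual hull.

start: 10×10×10 = 1000 voxels
carve view 1 (along z, XY-mask fill 45/100): 450 voxels remain
carve view 2 (along y, XZ-mask fill 64/100): 289 voxels remain
carve view 3 (along x, YZ-mask fill 28/100): 81 voxels remain

remaining voxels: 81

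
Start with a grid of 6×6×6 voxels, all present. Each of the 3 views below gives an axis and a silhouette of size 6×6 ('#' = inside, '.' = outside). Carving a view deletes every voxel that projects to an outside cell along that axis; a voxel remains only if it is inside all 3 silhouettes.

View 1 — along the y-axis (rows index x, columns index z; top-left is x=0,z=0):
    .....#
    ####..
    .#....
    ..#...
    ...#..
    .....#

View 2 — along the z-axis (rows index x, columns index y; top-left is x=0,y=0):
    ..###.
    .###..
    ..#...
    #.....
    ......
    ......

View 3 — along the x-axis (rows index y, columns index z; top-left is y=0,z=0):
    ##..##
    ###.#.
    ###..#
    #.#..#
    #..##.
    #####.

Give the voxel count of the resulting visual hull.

full grid |V| = 216
  1. axis=1 (XZ plane), |mask|=9  ⇒  voxels=54
  2. axis=2 (XY plane), |mask|=8  ⇒  voxels=17
  3. axis=0 (YZ plane), |mask|=23  ⇒  voxels=11

remaining voxels: 11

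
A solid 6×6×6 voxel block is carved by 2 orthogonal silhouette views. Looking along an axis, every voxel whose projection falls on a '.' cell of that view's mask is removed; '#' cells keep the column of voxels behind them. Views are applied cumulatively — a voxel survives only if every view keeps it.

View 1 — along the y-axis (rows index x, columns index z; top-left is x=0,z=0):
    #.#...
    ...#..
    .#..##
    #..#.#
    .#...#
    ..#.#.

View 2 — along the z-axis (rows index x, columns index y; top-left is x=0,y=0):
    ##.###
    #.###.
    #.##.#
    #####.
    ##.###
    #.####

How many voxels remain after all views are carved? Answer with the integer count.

remaining voxels: 61

start: 6×6×6 = 216 voxels
after view 1 [y-axis, 13 of 36 cells solid] → remaining = 78
after view 2 [z-axis, 28 of 36 cells solid] → remaining = 61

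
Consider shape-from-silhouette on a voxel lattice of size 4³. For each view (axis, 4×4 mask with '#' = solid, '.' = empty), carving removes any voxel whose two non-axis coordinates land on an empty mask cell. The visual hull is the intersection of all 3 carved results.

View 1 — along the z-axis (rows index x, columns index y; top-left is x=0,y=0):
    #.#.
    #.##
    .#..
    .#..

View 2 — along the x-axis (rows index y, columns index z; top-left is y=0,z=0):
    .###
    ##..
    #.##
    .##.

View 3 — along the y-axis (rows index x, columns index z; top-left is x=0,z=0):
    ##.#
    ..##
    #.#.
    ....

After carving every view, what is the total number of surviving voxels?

before carving: 64 voxels (4×4×4)
carve view 1 (along z, XY-mask fill 7/16): 28 voxels remain
carve view 2 (along x, YZ-mask fill 10/16): 18 voxels remain
carve view 3 (along y, XZ-mask fill 7/16): 10 voxels remain

|visual hull| = 10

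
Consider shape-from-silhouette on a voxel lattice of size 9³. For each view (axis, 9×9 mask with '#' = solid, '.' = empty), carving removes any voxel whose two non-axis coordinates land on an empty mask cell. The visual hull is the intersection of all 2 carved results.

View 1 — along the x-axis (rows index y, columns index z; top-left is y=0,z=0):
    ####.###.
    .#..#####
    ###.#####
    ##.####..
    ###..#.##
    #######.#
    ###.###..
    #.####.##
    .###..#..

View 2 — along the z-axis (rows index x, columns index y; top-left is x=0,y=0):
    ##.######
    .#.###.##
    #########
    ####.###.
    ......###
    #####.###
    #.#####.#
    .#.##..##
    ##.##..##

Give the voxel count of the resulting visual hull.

|visual hull| = 370

initial block: 9^3 = 729
V1 x: intersect with YZ mask (58 set) -- 522 left
V2 z: intersect with XY mask (59 set) -- 370 left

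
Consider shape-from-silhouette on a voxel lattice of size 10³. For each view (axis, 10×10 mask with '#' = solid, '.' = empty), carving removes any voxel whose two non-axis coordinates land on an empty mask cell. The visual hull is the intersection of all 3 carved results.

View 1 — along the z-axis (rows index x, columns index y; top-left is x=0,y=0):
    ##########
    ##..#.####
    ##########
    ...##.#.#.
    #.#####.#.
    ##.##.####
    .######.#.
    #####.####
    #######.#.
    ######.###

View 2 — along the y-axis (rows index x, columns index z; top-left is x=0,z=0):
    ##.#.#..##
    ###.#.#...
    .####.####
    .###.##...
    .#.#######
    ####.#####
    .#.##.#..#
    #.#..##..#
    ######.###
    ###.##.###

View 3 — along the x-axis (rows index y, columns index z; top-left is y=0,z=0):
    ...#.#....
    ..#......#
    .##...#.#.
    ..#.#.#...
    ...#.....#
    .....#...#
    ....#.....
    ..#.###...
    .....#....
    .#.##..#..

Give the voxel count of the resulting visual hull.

remaining voxels: 127

start: 10×10×10 = 1000 voxels
[1] z-view keeps 79 columns → grid now 790
[2] y-view keeps 68 columns → grid now 547
[3] x-view keeps 25 columns → grid now 127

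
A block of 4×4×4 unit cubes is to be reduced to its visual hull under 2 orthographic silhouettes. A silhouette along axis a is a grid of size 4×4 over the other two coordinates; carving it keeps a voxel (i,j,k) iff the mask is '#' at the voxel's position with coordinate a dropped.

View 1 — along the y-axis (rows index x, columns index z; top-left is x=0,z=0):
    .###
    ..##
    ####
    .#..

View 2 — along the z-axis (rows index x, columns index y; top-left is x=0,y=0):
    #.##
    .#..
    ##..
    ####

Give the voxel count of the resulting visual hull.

voxel count = 23

before carving: 64 voxels (4×4×4)
V1 y: intersect with XZ mask (10 set) -- 40 left
V2 z: intersect with XY mask (10 set) -- 23 left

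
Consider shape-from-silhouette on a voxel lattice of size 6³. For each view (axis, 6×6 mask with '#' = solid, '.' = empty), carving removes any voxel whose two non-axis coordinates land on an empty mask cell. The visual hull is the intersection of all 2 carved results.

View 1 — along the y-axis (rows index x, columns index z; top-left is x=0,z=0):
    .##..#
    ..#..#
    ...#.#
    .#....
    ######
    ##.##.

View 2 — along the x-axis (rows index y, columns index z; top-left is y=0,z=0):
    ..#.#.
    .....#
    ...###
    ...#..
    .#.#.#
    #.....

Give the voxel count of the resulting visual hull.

remaining voxels: 34

initial block: 6^3 = 216
after view 1 [y-axis, 18 of 36 cells solid] → remaining = 108
after view 2 [x-axis, 11 of 36 cells solid] → remaining = 34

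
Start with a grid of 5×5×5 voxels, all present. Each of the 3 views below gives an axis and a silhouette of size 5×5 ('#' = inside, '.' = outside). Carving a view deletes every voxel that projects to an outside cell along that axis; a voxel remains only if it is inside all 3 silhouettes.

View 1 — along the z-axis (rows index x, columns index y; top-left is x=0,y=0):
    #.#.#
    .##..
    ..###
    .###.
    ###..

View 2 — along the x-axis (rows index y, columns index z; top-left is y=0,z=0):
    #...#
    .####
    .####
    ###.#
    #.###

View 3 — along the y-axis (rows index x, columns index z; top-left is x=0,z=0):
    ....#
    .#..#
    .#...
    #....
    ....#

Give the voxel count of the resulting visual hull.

remaining voxels: 13

initial block: 5^3 = 125
[1] z-view keeps 14 columns → grid now 70
[2] x-view keeps 18 columns → grid now 52
[3] y-view keeps 6 columns → grid now 13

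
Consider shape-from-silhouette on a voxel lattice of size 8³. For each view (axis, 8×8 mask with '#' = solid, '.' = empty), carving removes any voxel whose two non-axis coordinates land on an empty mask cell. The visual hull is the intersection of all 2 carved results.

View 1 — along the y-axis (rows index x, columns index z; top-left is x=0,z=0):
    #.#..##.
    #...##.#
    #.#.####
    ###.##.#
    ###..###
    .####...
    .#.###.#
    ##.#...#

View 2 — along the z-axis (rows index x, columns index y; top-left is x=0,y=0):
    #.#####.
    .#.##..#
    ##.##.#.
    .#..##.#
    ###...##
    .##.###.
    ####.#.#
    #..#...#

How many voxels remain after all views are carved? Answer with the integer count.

|visual hull| = 186

before carving: 512 voxels (8×8×8)
step 1: project along y, AND mask (39/64) → |grid| = 312
step 2: project along z, AND mask (38/64) → |grid| = 186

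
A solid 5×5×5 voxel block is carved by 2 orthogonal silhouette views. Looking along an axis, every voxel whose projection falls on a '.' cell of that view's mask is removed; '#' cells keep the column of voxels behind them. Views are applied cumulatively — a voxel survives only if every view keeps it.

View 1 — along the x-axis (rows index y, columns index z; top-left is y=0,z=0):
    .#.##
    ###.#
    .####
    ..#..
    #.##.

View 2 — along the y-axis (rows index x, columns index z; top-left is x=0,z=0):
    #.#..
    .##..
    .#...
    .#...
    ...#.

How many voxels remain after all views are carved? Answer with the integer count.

initial block: 5^3 = 125
[1] x-view keeps 15 columns → grid now 75
[2] y-view keeps 7 columns → grid now 22

voxel count = 22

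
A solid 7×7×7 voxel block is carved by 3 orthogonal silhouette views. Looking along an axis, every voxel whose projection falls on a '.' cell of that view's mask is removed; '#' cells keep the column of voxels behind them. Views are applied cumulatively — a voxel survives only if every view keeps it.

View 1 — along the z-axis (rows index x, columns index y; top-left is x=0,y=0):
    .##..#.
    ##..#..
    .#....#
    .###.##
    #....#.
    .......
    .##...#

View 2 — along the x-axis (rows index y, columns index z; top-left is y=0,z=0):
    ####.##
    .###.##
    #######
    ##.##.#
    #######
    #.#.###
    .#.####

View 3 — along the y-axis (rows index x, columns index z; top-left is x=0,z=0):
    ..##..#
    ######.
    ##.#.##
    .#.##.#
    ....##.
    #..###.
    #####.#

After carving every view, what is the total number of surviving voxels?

remaining voxels: 65

start: 7×7×7 = 343 voxels
after view 1 [z-axis, 18 of 49 cells solid] → remaining = 126
after view 2 [x-axis, 40 of 49 cells solid] → remaining = 100
after view 3 [y-axis, 30 of 49 cells solid] → remaining = 65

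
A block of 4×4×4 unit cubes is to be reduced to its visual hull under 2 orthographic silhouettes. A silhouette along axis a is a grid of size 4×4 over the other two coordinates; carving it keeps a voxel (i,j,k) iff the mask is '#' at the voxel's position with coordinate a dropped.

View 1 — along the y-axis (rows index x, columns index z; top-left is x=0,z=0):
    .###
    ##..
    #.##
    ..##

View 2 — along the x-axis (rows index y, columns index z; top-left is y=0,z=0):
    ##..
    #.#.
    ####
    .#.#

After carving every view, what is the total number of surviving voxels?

full grid |V| = 64
[1] y-view keeps 10 columns → grid now 40
[2] x-view keeps 10 columns → grid now 24

remaining voxels: 24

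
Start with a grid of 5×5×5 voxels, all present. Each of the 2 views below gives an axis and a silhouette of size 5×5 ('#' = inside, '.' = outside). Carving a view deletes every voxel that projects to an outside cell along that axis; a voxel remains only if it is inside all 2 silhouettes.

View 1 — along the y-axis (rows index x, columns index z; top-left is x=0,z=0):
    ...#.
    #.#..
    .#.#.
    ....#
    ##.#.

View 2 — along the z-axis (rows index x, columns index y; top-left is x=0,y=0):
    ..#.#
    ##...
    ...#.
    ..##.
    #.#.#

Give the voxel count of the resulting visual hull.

full grid |V| = 125
V1 y: intersect with XZ mask (9 set) -- 45 left
V2 z: intersect with XY mask (10 set) -- 19 left

19 voxels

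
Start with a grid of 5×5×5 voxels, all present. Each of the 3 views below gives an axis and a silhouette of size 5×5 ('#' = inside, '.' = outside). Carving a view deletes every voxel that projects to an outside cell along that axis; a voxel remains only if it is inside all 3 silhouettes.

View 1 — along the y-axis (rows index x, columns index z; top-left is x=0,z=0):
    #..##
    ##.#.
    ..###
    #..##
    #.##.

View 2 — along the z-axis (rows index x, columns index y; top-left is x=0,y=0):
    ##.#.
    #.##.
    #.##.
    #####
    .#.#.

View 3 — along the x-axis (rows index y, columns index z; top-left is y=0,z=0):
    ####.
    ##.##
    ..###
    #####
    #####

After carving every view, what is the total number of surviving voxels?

before carving: 125 voxels (5×5×5)
carve view 1 (along y, XZ-mask fill 15/25): 75 voxels remain
carve view 2 (along z, XY-mask fill 16/25): 48 voxels remain
carve view 3 (along x, YZ-mask fill 21/25): 41 voxels remain

|visual hull| = 41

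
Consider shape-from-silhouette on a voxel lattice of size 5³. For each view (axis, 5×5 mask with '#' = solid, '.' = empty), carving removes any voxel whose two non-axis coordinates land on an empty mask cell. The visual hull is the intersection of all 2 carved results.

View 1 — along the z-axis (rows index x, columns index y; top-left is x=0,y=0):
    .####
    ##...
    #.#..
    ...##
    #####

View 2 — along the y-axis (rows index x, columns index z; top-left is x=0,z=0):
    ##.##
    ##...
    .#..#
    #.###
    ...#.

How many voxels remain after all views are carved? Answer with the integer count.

|visual hull| = 37

full grid |V| = 125
after view 1 [z-axis, 15 of 25 cells solid] → remaining = 75
after view 2 [y-axis, 13 of 25 cells solid] → remaining = 37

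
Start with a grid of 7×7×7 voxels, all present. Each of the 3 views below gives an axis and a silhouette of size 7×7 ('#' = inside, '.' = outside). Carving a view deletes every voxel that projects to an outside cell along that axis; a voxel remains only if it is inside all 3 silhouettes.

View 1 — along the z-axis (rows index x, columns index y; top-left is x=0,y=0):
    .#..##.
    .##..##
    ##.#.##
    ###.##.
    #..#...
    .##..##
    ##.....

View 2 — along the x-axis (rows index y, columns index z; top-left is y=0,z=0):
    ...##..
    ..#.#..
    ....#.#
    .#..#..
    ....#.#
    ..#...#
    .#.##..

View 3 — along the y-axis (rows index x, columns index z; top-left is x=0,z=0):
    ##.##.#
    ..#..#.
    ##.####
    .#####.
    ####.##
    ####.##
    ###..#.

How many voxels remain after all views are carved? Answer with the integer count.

remaining voxels: 31

before carving: 343 voxels (7×7×7)
after view 1 [z-axis, 25 of 49 cells solid] → remaining = 175
after view 2 [x-axis, 15 of 49 cells solid] → remaining = 53
after view 3 [y-axis, 34 of 49 cells solid] → remaining = 31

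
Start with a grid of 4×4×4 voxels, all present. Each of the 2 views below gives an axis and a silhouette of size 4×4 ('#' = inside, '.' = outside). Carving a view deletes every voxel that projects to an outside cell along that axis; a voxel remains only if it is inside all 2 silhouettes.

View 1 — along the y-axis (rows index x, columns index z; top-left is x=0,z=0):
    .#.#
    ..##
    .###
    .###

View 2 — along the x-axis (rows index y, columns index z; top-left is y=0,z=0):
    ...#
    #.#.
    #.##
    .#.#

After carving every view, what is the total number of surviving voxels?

remaining voxels: 21

initial block: 4^3 = 64
carve view 1 (along y, XZ-mask fill 10/16): 40 voxels remain
carve view 2 (along x, YZ-mask fill 8/16): 21 voxels remain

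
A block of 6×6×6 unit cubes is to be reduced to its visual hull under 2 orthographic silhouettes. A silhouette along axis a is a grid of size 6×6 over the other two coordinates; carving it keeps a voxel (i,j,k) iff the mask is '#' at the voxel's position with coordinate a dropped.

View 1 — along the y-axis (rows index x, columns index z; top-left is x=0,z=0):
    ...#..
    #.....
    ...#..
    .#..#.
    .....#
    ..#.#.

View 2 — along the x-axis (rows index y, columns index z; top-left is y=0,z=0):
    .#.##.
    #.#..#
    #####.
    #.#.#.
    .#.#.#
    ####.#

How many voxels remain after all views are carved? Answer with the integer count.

initial block: 6^3 = 216
step 1: project along y, AND mask (8/36) → |grid| = 48
step 2: project along x, AND mask (22/36) → |grid| = 29

voxel count = 29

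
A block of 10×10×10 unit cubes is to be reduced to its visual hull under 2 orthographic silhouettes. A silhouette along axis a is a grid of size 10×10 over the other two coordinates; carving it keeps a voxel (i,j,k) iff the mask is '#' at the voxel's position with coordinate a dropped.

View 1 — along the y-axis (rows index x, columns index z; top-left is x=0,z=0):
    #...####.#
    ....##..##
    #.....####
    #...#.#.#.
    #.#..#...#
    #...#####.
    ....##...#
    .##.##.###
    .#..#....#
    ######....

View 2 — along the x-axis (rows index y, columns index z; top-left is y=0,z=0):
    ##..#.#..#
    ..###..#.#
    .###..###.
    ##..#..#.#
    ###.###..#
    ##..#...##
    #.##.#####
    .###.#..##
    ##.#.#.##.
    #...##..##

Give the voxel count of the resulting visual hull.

before carving: 1000 voxels (10×10×10)
  1. axis=1 (XZ plane), |mask|=48  ⇒  voxels=480
  2. axis=0 (YZ plane), |mask|=58  ⇒  voxels=288

288 voxels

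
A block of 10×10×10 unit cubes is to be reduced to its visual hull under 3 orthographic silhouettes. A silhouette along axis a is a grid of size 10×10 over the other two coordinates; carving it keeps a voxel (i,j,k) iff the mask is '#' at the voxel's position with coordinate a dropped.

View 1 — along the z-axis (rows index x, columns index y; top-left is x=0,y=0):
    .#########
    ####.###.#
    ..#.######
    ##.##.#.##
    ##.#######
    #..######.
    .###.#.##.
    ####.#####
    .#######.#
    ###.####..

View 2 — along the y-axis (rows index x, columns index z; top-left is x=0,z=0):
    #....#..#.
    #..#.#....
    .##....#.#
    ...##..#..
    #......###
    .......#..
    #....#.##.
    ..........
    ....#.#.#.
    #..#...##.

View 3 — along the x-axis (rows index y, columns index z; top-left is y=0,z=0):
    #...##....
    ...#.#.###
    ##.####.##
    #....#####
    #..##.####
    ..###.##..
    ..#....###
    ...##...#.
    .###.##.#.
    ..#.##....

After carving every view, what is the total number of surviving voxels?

initial block: 10^3 = 1000
V1 z: intersect with XY mask (77 set) -- 770 left
V2 y: intersect with XZ mask (29 set) -- 219 left
V3 x: intersect with YZ mask (50 set) -- 117 left

|visual hull| = 117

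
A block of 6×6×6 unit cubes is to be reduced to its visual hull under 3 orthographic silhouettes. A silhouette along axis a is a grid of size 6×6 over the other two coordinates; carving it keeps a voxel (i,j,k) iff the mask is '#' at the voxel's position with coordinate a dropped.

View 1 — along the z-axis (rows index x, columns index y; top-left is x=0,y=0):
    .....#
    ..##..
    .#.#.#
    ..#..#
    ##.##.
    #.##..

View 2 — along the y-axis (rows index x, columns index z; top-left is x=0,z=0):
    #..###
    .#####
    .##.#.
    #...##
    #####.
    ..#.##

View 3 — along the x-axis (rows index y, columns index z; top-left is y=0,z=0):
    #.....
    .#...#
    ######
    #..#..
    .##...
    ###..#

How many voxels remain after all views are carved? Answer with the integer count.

remaining voxels: 25

before carving: 216 voxels (6×6×6)
V1 z: intersect with XY mask (15 set) -- 90 left
V2 y: intersect with XZ mask (23 set) -- 58 left
V3 x: intersect with YZ mask (17 set) -- 25 left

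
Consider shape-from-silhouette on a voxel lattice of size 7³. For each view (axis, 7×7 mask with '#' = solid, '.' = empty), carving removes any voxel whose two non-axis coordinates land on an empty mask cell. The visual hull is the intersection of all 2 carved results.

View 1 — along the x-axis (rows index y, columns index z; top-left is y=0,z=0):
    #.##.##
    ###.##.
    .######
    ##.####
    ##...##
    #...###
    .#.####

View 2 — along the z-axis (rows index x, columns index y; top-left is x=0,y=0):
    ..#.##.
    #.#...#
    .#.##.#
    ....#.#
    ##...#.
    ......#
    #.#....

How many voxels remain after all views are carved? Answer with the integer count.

initial block: 7^3 = 343
after view 1 [x-axis, 35 of 49 cells solid] → remaining = 245
after view 2 [z-axis, 18 of 49 cells solid] → remaining = 89

voxel count = 89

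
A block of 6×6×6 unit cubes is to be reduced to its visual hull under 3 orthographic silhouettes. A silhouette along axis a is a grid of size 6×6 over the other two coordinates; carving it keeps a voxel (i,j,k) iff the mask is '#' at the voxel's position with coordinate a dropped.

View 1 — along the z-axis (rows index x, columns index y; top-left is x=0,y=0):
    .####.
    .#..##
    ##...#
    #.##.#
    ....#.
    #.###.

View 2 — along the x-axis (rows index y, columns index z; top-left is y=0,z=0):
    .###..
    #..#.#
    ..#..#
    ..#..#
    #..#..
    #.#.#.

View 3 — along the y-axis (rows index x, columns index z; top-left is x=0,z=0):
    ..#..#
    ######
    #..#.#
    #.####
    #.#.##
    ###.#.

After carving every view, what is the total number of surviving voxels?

initial block: 6^3 = 216
carve view 1 (along z, XY-mask fill 19/36): 114 voxels remain
carve view 2 (along x, YZ-mask fill 15/36): 47 voxels remain
carve view 3 (along y, XZ-mask fill 24/36): 33 voxels remain

|visual hull| = 33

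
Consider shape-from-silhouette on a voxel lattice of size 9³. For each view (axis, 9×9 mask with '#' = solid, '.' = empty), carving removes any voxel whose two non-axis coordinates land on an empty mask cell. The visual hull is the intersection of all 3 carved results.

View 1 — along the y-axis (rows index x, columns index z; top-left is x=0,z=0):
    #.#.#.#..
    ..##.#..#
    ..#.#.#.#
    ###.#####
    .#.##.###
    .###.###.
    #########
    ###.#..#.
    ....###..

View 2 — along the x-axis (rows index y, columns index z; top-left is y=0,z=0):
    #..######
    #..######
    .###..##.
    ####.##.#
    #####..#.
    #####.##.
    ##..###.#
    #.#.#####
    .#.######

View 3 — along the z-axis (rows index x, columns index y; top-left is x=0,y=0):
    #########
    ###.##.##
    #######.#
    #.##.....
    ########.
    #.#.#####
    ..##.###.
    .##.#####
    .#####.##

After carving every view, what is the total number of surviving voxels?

remaining voxels: 221

full grid |V| = 729
[1] y-view keeps 49 columns → grid now 441
[2] x-view keeps 59 columns → grid now 321
[3] z-view keeps 61 columns → grid now 221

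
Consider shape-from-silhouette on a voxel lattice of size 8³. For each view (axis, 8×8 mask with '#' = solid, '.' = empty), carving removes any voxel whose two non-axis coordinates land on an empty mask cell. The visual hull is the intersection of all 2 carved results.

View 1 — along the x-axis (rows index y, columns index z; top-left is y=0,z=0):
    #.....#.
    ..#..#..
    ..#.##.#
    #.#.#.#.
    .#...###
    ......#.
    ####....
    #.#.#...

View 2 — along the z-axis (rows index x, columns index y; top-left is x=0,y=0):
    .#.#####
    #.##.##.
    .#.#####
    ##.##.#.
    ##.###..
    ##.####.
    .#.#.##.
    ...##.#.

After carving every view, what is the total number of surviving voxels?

initial block: 8^3 = 512
  1. axis=0 (YZ plane), |mask|=24  ⇒  voxels=192
  2. axis=2 (XY plane), |mask|=40  ⇒  voxels=120

120 voxels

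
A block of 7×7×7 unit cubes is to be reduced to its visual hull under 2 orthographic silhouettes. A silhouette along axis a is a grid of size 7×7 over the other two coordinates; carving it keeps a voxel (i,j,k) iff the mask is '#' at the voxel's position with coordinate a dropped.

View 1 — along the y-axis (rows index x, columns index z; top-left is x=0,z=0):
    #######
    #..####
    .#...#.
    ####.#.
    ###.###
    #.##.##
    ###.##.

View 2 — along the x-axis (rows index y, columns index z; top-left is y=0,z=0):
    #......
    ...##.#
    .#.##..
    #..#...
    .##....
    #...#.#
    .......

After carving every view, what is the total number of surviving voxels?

|visual hull| = 65

initial block: 7^3 = 343
step 1: project along y, AND mask (35/49) → |grid| = 245
step 2: project along x, AND mask (14/49) → |grid| = 65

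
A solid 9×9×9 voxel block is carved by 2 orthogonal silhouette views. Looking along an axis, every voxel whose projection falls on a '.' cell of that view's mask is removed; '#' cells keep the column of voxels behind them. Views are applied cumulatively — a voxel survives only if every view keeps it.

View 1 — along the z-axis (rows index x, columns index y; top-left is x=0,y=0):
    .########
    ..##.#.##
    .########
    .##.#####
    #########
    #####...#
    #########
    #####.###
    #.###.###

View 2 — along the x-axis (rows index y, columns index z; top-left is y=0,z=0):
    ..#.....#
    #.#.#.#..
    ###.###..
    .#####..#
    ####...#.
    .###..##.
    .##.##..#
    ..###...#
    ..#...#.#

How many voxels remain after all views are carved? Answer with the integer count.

|visual hull| = 304

initial block: 9^3 = 729
[1] z-view keeps 67 columns → grid now 603
[2] x-view keeps 40 columns → grid now 304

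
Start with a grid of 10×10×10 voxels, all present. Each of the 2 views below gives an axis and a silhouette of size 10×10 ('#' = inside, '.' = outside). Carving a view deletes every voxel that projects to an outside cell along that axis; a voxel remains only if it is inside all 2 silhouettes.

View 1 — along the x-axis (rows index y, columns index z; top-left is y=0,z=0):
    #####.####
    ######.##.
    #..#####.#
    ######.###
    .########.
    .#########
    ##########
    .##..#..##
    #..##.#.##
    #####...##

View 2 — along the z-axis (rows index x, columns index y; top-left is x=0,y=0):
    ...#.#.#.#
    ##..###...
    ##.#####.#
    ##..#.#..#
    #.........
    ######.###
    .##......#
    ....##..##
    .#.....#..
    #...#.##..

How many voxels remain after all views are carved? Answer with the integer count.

before carving: 1000 voxels (10×10×10)
  1. axis=0 (YZ plane), |mask|=78  ⇒  voxels=780
  2. axis=2 (XY plane), |mask|=45  ⇒  voxels=355

remaining voxels: 355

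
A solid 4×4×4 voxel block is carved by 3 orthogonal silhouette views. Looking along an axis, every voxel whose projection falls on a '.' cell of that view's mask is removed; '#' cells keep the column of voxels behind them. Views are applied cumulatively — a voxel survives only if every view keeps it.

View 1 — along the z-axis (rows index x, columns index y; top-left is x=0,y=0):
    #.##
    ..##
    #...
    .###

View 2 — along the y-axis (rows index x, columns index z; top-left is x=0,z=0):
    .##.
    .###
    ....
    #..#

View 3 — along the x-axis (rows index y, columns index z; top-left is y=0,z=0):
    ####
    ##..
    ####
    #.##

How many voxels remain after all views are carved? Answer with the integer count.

remaining voxels: 15

initial block: 4^3 = 64
carve view 1 (along z, XY-mask fill 9/16): 36 voxels remain
carve view 2 (along y, XZ-mask fill 7/16): 18 voxels remain
carve view 3 (along x, YZ-mask fill 13/16): 15 voxels remain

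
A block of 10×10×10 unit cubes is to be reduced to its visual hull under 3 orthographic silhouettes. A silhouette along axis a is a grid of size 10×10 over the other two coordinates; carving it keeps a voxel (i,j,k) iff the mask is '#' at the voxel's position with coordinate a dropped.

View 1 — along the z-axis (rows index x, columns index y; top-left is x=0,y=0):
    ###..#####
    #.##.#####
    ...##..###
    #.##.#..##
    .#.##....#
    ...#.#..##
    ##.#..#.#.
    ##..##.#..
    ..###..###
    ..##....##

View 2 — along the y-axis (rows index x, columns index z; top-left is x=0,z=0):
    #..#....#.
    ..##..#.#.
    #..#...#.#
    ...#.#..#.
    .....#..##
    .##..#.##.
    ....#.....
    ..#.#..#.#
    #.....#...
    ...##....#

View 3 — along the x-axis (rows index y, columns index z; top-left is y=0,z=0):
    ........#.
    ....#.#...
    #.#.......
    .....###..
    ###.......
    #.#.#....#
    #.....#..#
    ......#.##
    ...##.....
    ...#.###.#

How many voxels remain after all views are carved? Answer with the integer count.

remaining voxels: 54

full grid |V| = 1000
[1] z-view keeps 55 columns → grid now 550
[2] y-view keeps 32 columns → grid now 175
[3] x-view keeps 28 columns → grid now 54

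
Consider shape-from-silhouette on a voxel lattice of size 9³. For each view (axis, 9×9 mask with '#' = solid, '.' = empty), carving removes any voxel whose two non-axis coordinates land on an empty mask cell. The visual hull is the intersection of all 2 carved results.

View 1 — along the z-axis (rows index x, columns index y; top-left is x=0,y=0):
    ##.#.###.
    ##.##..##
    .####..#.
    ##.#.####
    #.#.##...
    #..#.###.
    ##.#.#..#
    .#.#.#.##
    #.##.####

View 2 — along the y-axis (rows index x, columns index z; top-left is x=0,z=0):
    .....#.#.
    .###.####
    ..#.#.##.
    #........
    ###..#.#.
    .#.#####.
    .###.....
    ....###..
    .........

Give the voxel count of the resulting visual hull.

initial block: 9^3 = 729
carve view 1 (along z, XY-mask fill 50/81): 450 voxels remain
carve view 2 (along y, XZ-mask fill 31/81): 161 voxels remain

161 voxels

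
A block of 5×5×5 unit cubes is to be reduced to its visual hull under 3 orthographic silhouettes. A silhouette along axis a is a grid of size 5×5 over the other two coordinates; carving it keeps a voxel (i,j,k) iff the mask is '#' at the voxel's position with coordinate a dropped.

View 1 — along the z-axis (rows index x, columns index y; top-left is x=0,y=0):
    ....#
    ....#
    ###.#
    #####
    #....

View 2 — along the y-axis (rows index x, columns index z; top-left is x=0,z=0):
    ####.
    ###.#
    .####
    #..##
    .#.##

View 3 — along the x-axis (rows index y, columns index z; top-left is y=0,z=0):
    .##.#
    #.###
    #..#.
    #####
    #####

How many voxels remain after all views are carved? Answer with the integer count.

|visual hull| = 33

before carving: 125 voxels (5×5×5)
V1 z: intersect with XY mask (12 set) -- 60 left
V2 y: intersect with XZ mask (18 set) -- 42 left
V3 x: intersect with YZ mask (19 set) -- 33 left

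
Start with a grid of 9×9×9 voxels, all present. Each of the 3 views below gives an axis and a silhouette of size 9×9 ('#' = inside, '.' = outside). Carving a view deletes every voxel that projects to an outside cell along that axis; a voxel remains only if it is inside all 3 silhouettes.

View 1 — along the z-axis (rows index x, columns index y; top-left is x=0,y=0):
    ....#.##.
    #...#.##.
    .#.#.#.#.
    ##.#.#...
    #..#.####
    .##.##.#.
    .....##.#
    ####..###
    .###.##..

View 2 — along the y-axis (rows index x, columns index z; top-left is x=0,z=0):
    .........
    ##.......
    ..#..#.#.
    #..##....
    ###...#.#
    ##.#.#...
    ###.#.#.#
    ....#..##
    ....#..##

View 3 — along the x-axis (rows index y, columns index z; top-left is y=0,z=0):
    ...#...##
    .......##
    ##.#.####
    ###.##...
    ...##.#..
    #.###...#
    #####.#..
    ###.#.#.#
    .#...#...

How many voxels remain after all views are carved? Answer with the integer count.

remaining voxels: 69

full grid |V| = 729
after view 1 [z-axis, 41 of 81 cells solid] → remaining = 369
after view 2 [y-axis, 29 of 81 cells solid] → remaining = 136
after view 3 [x-axis, 39 of 81 cells solid] → remaining = 69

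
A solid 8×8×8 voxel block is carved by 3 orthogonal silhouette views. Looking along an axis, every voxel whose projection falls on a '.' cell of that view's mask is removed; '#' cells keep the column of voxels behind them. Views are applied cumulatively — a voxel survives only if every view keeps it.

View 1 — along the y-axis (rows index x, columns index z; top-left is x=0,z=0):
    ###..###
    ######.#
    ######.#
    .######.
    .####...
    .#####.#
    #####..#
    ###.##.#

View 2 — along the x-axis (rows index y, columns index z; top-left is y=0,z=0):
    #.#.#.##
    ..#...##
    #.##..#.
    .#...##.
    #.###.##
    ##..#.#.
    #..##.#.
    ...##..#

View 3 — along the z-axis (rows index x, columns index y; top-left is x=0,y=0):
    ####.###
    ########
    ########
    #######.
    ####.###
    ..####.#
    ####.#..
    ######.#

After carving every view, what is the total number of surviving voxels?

147 voxels

before carving: 512 voxels (8×8×8)
carve view 1 (along y, XZ-mask fill 48/64): 384 voxels remain
carve view 2 (along x, YZ-mask fill 32/64): 176 voxels remain
carve view 3 (along z, XY-mask fill 54/64): 147 voxels remain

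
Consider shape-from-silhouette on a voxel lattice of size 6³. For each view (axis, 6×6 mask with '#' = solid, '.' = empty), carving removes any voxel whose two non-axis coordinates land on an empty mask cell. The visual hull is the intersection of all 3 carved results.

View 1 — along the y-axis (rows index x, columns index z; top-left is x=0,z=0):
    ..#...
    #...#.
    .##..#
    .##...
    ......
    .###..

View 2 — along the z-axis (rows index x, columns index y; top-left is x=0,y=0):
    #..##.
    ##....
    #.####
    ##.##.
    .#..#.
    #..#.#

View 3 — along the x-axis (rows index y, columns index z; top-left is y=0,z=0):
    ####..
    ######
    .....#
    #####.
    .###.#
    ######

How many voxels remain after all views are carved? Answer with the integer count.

voxel count = 34

full grid |V| = 216
carve view 1 (along y, XZ-mask fill 11/36): 66 voxels remain
carve view 2 (along z, XY-mask fill 19/36): 39 voxels remain
carve view 3 (along x, YZ-mask fill 26/36): 34 voxels remain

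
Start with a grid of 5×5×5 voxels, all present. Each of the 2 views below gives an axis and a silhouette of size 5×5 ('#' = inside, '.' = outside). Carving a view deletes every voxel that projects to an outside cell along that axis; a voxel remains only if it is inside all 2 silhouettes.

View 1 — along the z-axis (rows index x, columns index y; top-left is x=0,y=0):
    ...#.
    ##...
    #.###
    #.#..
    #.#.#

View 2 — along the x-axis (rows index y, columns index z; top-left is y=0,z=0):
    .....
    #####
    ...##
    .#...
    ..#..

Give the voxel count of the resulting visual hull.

voxel count = 15

before carving: 125 voxels (5×5×5)
[1] z-view keeps 12 columns → grid now 60
[2] x-view keeps 9 columns → grid now 15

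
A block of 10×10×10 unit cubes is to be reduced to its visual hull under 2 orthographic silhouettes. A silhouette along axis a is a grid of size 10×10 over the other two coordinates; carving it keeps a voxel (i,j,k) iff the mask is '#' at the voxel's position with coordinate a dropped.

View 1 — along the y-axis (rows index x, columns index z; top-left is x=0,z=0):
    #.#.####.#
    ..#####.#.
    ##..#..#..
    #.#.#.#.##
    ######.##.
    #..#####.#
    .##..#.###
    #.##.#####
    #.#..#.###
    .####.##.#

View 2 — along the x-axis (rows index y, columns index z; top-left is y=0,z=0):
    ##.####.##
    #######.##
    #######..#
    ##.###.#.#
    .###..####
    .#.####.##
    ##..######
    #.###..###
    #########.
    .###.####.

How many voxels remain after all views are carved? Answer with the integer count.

490 voxels

initial block: 10^3 = 1000
step 1: project along y, AND mask (65/100) → |grid| = 650
step 2: project along x, AND mask (77/100) → |grid| = 490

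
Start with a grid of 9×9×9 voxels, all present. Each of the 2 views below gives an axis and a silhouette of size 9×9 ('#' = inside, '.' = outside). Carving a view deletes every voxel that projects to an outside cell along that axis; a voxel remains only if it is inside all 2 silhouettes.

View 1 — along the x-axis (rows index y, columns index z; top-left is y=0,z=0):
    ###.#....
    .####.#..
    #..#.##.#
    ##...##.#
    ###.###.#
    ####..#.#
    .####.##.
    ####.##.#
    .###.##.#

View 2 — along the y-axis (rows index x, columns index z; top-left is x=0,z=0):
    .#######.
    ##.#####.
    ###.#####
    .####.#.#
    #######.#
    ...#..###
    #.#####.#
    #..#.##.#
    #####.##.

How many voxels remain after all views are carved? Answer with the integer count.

before carving: 729 voxels (9×9×9)
carve view 1 (along x, YZ-mask fill 51/81): 459 voxels remain
carve view 2 (along y, XZ-mask fill 59/81): 345 voxels remain

345 voxels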